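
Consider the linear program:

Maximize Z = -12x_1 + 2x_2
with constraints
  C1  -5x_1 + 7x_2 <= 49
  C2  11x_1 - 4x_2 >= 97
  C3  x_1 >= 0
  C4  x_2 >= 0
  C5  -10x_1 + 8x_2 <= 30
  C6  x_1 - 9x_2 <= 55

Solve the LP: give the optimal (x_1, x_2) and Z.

x_1 = 97/11, x_2 = 0, maximum Z = -1164/11

Vertices and Z = -12x_1 + 2x_2:
  (875/57, 1024/57) → Z = -8452/57
  (97/11, 0) → Z = -1164/11
  (55, 0) → Z = -660
The feasible region is unbounded (it extends along (7, 5), (9, 1)), but Z strictly decreases along every unbounded feasible direction, so there is no improving ray and the maximum is attained at a vertex.

At the optimal vertex, 11x_1 - 4x_2 = 97 and x_2 = 0.
Solving simultaneously gives x_1 = 97/11, x_2 = 0.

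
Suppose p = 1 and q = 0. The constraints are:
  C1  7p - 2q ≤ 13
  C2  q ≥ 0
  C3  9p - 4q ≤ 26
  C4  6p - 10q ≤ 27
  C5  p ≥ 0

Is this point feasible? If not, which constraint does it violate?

feasible

C1: 7 ≤ 13 ✓
C2: 0 ≥ 0 ✓
C3: 9 ≤ 26 ✓
C4: 6 ≤ 27 ✓
C5: 1 ≥ 0 ✓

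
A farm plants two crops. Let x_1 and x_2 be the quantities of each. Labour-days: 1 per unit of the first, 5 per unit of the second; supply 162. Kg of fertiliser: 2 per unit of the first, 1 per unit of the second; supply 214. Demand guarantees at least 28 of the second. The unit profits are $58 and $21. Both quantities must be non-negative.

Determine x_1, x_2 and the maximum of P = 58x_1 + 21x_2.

x_1 = 22, x_2 = 28, maximum P = 1864

Vertices and P = 58x_1 + 21x_2:
  (0, 162/5) → P = 3402/5
  (0, 28) → P = 588
  (22, 28) → P = 1864

The binding constraints are x_1 + 5x_2 = 162 and x_2 = 28.
Solving simultaneously gives x_1 = 22, x_2 = 28.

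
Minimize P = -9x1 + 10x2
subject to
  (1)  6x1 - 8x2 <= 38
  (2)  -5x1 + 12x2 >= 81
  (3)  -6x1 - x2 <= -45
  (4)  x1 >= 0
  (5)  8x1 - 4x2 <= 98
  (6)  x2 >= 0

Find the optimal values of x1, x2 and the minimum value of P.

x1 = 375/19, x2 = 569/38, minimum P = -530/19

Corner points and P = -9x1 + 10x2:
  (459/77, 711/77) → P = 2979/77
  (375/19, 569/38) → P = -530/19
  (0, 45) → P = 450
The feasible region is unbounded (it extends along (0, 1), (1, 2)), but P strictly increases along every unbounded feasible direction, so there is no improving ray and the minimum is attained at a vertex.

At the optimal vertex, -5x1 + 12x2 = 81 and 8x1 - 4x2 = 98.
Solving simultaneously gives x1 = 375/19, x2 = 569/38.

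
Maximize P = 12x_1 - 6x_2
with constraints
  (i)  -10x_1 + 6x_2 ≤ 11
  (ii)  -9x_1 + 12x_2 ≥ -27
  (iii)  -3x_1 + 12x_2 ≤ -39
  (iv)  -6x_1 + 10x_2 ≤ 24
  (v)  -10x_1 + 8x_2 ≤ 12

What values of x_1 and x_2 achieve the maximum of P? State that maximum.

Vertices and P = 12x_1 - 6x_2:
  (-49/11, -123/22) → P = -219/11
  (-61/17, -141/34) → P = -309/17
  (-2, -15/4) → P = -3/2

The optimum lies where -9x_1 + 12x_2 = -27 and -3x_1 + 12x_2 = -39.
Solving simultaneously gives x_1 = -2, x_2 = -15/4.

x_1 = -2, x_2 = -15/4, maximum P = -3/2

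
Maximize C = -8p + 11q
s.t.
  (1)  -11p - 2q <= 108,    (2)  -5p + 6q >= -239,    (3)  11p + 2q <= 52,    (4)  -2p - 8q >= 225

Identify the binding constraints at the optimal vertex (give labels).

(1) and (4)

Extreme points and C = -8p + 11q:
  (-85/38, -3169/76) → C = -33499/76
  (-69/14, -753/28) → C = -7179/28
  (395/38, -2369/76) → C = -32379/76
  (433/42, -2579/84) → C = -35297/84

The maximum is at (-69/14, -753/28). Substituting into each constraint, equality holds for (1) and (4); the remaining constraints have slack.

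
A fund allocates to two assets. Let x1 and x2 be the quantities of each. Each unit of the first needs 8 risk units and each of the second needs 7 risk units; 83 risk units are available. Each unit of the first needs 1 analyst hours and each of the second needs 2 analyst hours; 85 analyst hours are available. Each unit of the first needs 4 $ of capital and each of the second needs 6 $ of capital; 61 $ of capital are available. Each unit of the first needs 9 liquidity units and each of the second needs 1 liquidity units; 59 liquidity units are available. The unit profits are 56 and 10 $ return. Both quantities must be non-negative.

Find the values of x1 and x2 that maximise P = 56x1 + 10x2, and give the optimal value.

x1 = 6, x2 = 5, maximum P = 386

Feasible corners and P = 56x1 + 10x2:
  (0, 0) → P = 0
  (0, 61/6) → P = 305/3
  (59/9, 0) → P = 3304/9
  (71/20, 39/5) → P = 1384/5
  (6, 5) → P = 386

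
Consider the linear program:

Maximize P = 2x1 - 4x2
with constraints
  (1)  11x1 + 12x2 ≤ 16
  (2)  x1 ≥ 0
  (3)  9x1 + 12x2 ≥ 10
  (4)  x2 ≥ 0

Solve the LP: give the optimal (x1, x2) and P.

Feasible corners and P = 2x1 - 4x2:
  (0, 4/3) → P = -16/3
  (16/11, 0) → P = 32/11
  (0, 5/6) → P = -10/3
  (10/9, 0) → P = 20/9

The binding constraints are 11x1 + 12x2 = 16 and x2 = 0.
Solving simultaneously gives x1 = 16/11, x2 = 0.

x1 = 16/11, x2 = 0, maximum P = 32/11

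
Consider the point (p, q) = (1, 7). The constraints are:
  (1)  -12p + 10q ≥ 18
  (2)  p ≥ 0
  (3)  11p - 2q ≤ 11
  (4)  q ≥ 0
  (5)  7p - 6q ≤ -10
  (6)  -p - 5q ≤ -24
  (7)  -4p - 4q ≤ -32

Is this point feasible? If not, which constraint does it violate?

(1): 58 ≥ 18 ✓
(2): 1 ≥ 0 ✓
(3): -3 ≤ 11 ✓
(4): 7 ≥ 0 ✓
(5): -35 ≤ -10 ✓
(6): -36 ≤ -24 ✓
(7): -32 ≤ -32 ✓

feasible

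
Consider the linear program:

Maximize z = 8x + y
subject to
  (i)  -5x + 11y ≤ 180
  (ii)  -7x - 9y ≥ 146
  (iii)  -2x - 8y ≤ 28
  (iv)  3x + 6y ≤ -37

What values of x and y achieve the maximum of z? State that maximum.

x = -458/19, y = 48/19, maximum z = -3616/19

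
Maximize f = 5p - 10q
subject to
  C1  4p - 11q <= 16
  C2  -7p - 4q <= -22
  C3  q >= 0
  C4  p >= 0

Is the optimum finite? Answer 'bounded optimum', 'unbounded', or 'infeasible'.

From the feasible point (4, 0), moving in the direction (11, 4) keeps every constraint satisfied while f increases without bound.

unbounded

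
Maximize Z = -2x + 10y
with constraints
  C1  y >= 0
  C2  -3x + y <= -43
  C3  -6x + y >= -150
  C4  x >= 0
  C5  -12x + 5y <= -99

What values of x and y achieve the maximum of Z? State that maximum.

x = 107/3, y = 64, maximum Z = 1706/3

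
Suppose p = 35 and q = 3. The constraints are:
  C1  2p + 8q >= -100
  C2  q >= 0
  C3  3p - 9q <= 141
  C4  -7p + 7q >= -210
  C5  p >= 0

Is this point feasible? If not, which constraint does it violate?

Constraint C4: -7p + 7q = -224, which is not ≥ -210. All other constraints are satisfied.

not feasible — violates C4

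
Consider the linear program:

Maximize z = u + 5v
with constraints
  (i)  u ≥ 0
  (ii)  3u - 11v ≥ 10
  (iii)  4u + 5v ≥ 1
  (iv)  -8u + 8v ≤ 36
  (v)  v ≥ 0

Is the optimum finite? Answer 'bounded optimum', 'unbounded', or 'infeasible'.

unbounded

From the feasible point (10/3, 0), moving in the direction (11, 3) keeps every constraint satisfied while z increases without bound.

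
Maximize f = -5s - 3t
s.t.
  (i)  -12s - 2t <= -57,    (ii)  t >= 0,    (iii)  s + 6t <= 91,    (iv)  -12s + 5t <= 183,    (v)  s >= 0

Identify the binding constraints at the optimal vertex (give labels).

(i) and (ii)

Extreme points and f = -5s - 3t:
  (19/4, 0) → f = -95/4
  (16/7, 207/14) → f = -781/14
  (91, 0) → f = -455

The maximum is at (19/4, 0). Substituting into each constraint, equality holds for (i) and (ii); the remaining constraints have slack.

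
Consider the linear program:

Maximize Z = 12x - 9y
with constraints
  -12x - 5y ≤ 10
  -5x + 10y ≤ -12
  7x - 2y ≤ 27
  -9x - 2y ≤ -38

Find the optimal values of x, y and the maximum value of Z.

x = 65/16, y = 23/32, maximum Z = 1353/32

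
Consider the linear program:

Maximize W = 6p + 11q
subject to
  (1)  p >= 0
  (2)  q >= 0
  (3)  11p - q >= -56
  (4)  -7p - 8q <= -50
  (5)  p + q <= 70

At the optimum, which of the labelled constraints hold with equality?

Corner points and W = 6p + 11q:
  (0, 56) → W = 616
  (0, 25/4) → W = 275/4
  (50/7, 0) → W = 300/7
  (70, 0) → W = 420
  (7/6, 413/6) → W = 4585/6

The maximum is at (7/6, 413/6). Substituting into each constraint, equality holds for (3) and (5); the remaining constraints have slack.

(3) and (5)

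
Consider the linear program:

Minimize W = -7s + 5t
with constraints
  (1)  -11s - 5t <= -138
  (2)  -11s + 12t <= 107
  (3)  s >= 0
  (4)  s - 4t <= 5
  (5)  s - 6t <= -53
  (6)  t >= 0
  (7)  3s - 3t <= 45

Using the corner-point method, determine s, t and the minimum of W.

s = 287, t = 272, minimum W = -649

Corner points and W = -7s + 5t:
  (1121/187, 245/17) → W = 5628/187
  (563/71, 721/71) → W = -336/71
  (287, 272) → W = -649
  (143/5, 68/5) → W = -661/5

At the optimal vertex, -11s + 12t = 107 and 3s - 3t = 45.
Solving simultaneously gives s = 287, t = 272.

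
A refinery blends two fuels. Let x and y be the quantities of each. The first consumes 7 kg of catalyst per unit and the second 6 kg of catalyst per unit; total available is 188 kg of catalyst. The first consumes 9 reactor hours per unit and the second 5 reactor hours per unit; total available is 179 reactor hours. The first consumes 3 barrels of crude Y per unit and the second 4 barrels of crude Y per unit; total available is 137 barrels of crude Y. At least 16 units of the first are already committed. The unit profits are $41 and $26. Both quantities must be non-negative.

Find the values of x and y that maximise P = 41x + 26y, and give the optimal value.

x = 16, y = 7, maximum P = 838

Feasible corners and P = 41x + 26y:
  (179/9, 0) → P = 7339/9
  (16, 0) → P = 656
  (16, 7) → P = 838

The binding constraints are 9x + 5y = 179 and x = 16.
Solving simultaneously gives x = 16, y = 7.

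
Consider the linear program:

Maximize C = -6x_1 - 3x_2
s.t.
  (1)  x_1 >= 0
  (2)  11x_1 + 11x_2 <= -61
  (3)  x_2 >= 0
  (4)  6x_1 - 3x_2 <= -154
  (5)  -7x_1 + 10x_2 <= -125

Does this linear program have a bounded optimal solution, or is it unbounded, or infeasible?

The boundaries 6x_1 - 3x_2 = -154 and -7x_1 + 10x_2 = -125 meet at (-1915/39, -1828/39), but that point violates x_1 ≥ 0. Every candidate vertex is excluded by some other constraint, so the feasible region is empty.

infeasible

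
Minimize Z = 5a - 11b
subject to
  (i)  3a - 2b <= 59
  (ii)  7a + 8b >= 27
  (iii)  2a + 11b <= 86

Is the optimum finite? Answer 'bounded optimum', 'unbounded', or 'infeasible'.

Feasible corners and Z = 5a - 11b:
  (263/19, -166/19) → Z = 3141/19
  (821/37, 140/37) → Z = 2565/37
  (-391/61, 548/61) → Z = -7983/61
The feasible region has finitely many vertices and no improving ray; the minimum is -7983/61 at (-391/61, 548/61).

bounded optimum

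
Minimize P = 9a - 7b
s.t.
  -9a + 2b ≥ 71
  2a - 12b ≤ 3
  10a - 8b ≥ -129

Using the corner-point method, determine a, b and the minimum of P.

Extreme points and P = 9a - 7b:
  (-33/4, -13/8) → P = -503/8
  (-155/26, 451/52) → P = -5947/52
  (-393/26, -36/13) → P = -3033/26

The binding constraints are 2a - 12b = 3 and 10a - 8b = -129.
Solving simultaneously gives a = -393/26, b = -36/13.

a = -393/26, b = -36/13, minimum P = -3033/26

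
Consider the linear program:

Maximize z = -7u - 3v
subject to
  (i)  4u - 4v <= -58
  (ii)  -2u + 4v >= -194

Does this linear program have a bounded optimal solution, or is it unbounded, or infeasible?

From the feasible point (-126, -223/2), moving in the direction (-4, -2) keeps every constraint satisfied while z increases without bound.

unbounded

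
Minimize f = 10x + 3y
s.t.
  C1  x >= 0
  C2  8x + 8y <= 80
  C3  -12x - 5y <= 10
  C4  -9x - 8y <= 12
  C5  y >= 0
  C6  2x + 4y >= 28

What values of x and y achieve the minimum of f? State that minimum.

x = 0, y = 7, minimum f = 21

Vertices and f = 10x + 3y:
  (0, 10) → f = 30
  (0, 7) → f = 21
  (6, 4) → f = 72

At the optimal vertex, x = 0 and 2x + 4y = 28.
Solving simultaneously gives x = 0, y = 7.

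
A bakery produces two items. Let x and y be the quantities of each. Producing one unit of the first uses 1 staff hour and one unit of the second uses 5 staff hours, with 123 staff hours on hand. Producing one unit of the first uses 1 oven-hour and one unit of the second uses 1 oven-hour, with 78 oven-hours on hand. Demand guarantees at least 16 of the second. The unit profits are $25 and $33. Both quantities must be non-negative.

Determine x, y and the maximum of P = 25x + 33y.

Corner points and P = 25x + 33y:
  (0, 123/5) → P = 4059/5
  (0, 16) → P = 528
  (43, 16) → P = 1603

x = 43, y = 16, maximum P = 1603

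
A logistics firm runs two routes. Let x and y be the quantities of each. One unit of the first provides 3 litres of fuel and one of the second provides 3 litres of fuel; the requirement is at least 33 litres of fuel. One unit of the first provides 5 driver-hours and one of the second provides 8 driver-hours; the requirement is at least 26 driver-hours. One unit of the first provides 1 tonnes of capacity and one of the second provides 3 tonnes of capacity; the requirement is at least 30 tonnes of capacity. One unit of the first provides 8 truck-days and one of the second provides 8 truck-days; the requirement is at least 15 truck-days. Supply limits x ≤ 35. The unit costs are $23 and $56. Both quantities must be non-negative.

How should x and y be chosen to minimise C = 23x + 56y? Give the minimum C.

x = 3/2, y = 19/2, minimum C = 1133/2

Vertices and C = 23x + 56y:
  (0, 11) → C = 616
  (30, 0) → C = 690
  (35, 0) → C = 805
  (3/2, 19/2) → C = 1133/2
The feasible region is unbounded (it extends along (0, 1)), but C strictly increases along every unbounded feasible direction, so there is no improving ray and the minimum is attained at a vertex.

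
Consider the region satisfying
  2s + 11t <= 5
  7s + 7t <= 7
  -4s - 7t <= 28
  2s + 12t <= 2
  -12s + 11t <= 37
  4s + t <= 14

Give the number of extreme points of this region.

5

Intersecting each pair of boundary lines and keeping only the points that satisfy every inequality leaves:
  (1, 0)
  (13/3, -10/3)
  (-567/128, -47/32)
  (21/4, -7)
  (-211/83, 49/83)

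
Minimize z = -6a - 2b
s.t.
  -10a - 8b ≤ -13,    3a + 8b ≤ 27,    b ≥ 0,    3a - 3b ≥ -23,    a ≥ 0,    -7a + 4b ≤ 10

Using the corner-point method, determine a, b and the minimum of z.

Feasible corners and z = -6a - 2b:
  (13/10, 0) → z = -39/5
  (0, 13/8) → z = -13/4
  (9, 0) → z = -54
  (7/17, 219/68) → z = -303/34
  (0, 5/2) → z = -5

The binding constraints are 3a + 8b = 27 and b = 0.
Solving simultaneously gives a = 9, b = 0.

a = 9, b = 0, minimum z = -54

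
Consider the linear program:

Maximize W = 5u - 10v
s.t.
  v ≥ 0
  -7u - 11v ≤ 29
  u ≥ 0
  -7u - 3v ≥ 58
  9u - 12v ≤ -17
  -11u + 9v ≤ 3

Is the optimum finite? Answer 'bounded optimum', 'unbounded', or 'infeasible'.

infeasible

The boundaries 9u - 12v = -17 and -11u + 9v = 3 meet at (39/17, 160/51), but that point violates -7u - 3v ≥ 58. Every candidate vertex is excluded by some other constraint, so the feasible region is empty.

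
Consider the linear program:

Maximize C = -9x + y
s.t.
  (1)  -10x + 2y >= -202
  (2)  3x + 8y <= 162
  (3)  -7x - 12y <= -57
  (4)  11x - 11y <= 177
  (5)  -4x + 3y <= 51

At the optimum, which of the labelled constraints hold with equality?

Vertices and C = -9x + y:
  (970/43, 507/43) → C = -8223/43
  (467/22, 113/22) → C = -2045/11
  (78/41, 801/41) → C = 99/41
  (2751/209, -612/209) → C = -25371/209
  (-147/23, 195/23) → C = 66

The maximum is at (-147/23, 195/23). Substituting into each constraint, equality holds for (3) and (5); the remaining constraints have slack.

(3) and (5)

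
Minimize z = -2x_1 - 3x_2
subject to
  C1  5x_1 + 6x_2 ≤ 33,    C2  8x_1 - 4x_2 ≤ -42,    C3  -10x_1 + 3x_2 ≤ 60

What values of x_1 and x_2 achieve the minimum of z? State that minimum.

x_1 = -87/25, x_2 = 42/5, minimum z = -456/25

Extreme points and z = -2x_1 - 3x_2:
  (-30/17, 237/34) → z = -591/34
  (-87/25, 42/5) → z = -456/25
  (-57/8, -15/4) → z = 51/2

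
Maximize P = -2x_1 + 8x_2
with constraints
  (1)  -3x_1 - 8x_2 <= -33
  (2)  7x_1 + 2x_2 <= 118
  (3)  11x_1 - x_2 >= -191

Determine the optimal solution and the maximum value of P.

Extreme points and P = -2x_1 + 8x_2:
  (439/25, -123/50) → P = -274/5
  (-115/7, 72/7) → P = 806/7
  (-264/29, 2635/29) → P = 21608/29

x_1 = -264/29, x_2 = 2635/29, maximum P = 21608/29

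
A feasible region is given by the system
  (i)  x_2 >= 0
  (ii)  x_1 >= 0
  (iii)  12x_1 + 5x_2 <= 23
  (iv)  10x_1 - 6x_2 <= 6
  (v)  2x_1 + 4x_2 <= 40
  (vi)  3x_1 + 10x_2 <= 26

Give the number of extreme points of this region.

Pairwise boundary intersections that survive every other constraint:
  (0, 0)
  (3/5, 0)
  (0, 13/5)
  (84/61, 79/61)
  (20/21, 81/35)

5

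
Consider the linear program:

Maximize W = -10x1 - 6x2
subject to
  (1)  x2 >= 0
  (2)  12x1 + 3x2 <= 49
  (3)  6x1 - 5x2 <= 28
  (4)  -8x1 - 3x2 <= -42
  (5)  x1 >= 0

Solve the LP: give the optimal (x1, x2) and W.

Extreme points and W = -10x1 - 6x2:
  (7/4, 28/3) → W = -147/2
  (0, 49/3) → W = -98
  (0, 14) → W = -84

The binding constraints are 12x1 + 3x2 = 49 and -8x1 - 3x2 = -42.
Solving simultaneously gives x1 = 7/4, x2 = 28/3.

x1 = 7/4, x2 = 28/3, maximum W = -147/2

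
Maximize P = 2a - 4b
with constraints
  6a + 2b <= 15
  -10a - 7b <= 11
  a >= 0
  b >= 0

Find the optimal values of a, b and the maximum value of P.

a = 5/2, b = 0, maximum P = 5

Feasible corners and P = 2a - 4b:
  (0, 15/2) → P = -30
  (5/2, 0) → P = 5
  (0, 0) → P = 0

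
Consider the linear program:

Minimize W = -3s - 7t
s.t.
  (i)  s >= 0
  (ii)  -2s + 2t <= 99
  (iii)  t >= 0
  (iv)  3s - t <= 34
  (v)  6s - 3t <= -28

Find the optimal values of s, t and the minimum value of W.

Vertices and W = -3s - 7t:
  (0, 99/2) → W = -693/2
  (0, 28/3) → W = -196/3
  (241/6, 269/3) → W = -4489/6

The optimum lies where -2s + 2t = 99 and 6s - 3t = -28.
Solving simultaneously gives s = 241/6, t = 269/3.

s = 241/6, t = 269/3, minimum W = -4489/6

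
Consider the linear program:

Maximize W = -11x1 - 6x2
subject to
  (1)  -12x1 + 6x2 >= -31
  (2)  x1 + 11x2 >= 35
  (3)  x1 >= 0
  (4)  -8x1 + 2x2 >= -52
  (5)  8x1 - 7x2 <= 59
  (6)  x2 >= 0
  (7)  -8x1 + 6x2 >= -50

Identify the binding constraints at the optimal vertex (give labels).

Corner points and W = -11x1 - 6x2:
  (551/138, 389/138) → W = -365/6
  (125/12, 47/3) → W = -2503/12
  (0, 35/11) → W = -210/11
The feasible region is unbounded (it extends along (0, 1), (1, 4)), but W strictly decreases along every unbounded feasible direction, so there is no improving ray and the maximum is attained at a vertex.

The maximum is at (0, 35/11). Substituting into each constraint, equality holds for (2) and (3); the remaining constraints have slack.

(2) and (3)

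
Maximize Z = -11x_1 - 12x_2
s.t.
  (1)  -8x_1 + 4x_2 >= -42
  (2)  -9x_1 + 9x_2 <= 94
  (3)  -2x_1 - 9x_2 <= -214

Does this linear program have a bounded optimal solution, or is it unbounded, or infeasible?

bounded optimum

Corner points and Z = -11x_1 - 12x_2:
  (377/18, 565/18) → Z = -10927/18
  (617/40, 407/20) → Z = -3311/8
  (120/11, 2114/99) → Z = -12416/33
The feasible region has finitely many vertices and no improving ray; the maximum is -12416/33 at (120/11, 2114/99).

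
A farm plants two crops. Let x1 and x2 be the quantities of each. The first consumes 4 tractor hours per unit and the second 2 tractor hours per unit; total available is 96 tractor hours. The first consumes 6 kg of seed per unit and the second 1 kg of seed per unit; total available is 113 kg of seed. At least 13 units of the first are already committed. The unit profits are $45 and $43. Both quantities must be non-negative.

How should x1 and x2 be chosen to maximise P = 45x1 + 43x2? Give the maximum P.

Feasible corners and P = 45x1 + 43x2:
  (113/6, 0) → P = 1695/2
  (13, 0) → P = 585
  (65/4, 31/2) → P = 5591/4
  (13, 22) → P = 1531

x1 = 13, x2 = 22, maximum P = 1531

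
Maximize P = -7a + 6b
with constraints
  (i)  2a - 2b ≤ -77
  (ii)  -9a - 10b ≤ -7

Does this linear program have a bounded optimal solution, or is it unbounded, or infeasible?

unbounded

From the feasible point (-378/19, 707/38), moving in the direction (-10, 9) keeps every constraint satisfied while P increases without bound.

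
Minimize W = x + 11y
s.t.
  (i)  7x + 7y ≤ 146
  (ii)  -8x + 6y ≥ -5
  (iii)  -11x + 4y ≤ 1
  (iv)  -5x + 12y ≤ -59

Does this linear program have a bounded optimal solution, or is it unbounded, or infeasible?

infeasible

The boundaries 7x + 7y = 146 and -8x + 6y = -5 meet at (911/98, 1133/98), but that point violates -5x + 12y ≤ -59. Every candidate vertex is excluded by some other constraint, so the feasible region is empty.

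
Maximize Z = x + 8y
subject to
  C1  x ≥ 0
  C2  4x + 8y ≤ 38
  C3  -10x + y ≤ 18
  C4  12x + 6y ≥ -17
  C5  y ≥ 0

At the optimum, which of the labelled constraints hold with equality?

C1 and C2

Corner points and Z = x + 8y:
  (0, 19/4) → Z = 38
  (0, 0) → Z = 0
  (19/2, 0) → Z = 19/2

The maximum is at (0, 19/4). Substituting into each constraint, equality holds for C1 and C2; the remaining constraints have slack.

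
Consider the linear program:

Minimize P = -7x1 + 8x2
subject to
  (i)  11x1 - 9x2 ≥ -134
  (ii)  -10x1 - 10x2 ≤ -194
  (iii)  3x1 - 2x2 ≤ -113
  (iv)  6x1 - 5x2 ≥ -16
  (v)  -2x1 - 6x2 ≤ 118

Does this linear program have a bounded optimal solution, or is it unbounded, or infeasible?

The boundaries -10x1 - 10x2 = -194 and 6x1 - 5x2 = -16 meet at (81/11, 662/55), but that point violates 3x1 - 2x2 ≤ -113. Every candidate vertex is excluded by some other constraint, so the feasible region is empty.

infeasible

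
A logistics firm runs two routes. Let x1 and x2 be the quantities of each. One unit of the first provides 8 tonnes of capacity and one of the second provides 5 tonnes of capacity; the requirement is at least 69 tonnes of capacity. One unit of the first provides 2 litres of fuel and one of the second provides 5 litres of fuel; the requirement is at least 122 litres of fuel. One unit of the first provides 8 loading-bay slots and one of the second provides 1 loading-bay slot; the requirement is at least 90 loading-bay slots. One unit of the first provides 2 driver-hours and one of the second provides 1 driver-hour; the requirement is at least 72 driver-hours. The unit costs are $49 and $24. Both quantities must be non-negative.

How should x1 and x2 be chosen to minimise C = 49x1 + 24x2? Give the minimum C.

Feasible corners and C = 49x1 + 24x2:
  (0, 90) → C = 2160
  (61, 0) → C = 2989
  (119/4, 25/2) → C = 7031/4
  (3, 66) → C = 1731
The feasible region is unbounded (it extends along (0, 1), (1, 0)), but C strictly increases along every unbounded feasible direction, so there is no improving ray and the minimum is attained at a vertex.

x1 = 3, x2 = 66, minimum C = 1731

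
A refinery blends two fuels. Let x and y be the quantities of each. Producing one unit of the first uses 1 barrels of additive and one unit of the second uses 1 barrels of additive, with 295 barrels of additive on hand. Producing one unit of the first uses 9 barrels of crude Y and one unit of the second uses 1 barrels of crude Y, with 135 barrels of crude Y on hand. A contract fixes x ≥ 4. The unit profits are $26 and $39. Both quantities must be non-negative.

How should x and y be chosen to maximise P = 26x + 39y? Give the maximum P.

Extreme points and P = 26x + 39y:
  (15, 0) → P = 390
  (4, 0) → P = 104
  (4, 99) → P = 3965

x = 4, y = 99, maximum P = 3965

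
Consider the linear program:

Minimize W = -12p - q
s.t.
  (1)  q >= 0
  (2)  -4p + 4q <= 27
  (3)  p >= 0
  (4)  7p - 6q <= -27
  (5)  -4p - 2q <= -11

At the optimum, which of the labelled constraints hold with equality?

(2) and (4)

Vertices and W = -12p - q:
  (0, 27/4) → W = -27/4
  (27/2, 81/4) → W = -729/4
  (0, 11/2) → W = -11/2
  (6/19, 185/38) → W = -329/38

The minimum is at (27/2, 81/4). Substituting into each constraint, equality holds for (2) and (4); the remaining constraints have slack.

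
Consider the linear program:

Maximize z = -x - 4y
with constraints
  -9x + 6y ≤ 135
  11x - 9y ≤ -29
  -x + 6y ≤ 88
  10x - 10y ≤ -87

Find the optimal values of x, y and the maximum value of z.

Feasible corners and z = -x - 4y:
  (-47/8, 219/16) → z = -391/8
  (-138/5, -189/10) → z = 516/5
  (179/25, 793/50) → z = -353/5

At the optimal vertex, -9x + 6y = 135 and 10x - 10y = -87.
Solving simultaneously gives x = -138/5, y = -189/10.

x = -138/5, y = -189/10, maximum z = 516/5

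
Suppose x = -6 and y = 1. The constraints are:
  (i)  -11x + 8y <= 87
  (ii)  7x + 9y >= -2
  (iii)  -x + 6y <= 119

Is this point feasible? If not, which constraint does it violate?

not feasible — violates (ii)

Constraint (ii): 7x + 9y = -33, which is not ≥ -2. All other constraints are satisfied.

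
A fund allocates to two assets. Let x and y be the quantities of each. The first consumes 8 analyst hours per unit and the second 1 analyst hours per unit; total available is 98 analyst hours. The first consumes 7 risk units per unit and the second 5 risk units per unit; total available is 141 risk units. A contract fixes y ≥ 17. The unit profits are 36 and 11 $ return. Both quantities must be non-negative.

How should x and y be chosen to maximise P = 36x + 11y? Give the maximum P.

Vertices and P = 36x + 11y:
  (0, 141/5) → P = 1551/5
  (0, 17) → P = 187
  (8, 17) → P = 475

At the optimal vertex, 7x + 5y = 141 and y = 17.
Solving simultaneously gives x = 8, y = 17.

x = 8, y = 17, maximum P = 475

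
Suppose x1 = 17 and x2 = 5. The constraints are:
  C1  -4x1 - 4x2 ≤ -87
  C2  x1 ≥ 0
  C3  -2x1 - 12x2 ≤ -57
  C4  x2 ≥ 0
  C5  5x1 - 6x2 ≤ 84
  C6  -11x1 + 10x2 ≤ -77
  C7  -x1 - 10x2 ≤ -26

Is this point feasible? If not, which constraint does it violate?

feasible

C1: -88 ≤ -87 ✓
C2: 17 ≥ 0 ✓
C3: -94 ≤ -57 ✓
C4: 5 ≥ 0 ✓
C5: 55 ≤ 84 ✓
C6: -137 ≤ -77 ✓
C7: -67 ≤ -26 ✓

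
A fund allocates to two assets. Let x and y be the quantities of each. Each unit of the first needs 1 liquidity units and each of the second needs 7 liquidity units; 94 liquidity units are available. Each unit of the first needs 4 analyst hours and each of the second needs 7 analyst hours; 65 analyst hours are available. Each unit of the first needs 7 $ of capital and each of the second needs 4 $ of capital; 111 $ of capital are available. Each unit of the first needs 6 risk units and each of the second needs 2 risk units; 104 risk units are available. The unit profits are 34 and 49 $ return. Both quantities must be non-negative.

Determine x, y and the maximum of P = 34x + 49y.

Vertices and P = 34x + 49y:
  (0, 0) → P = 0
  (0, 65/7) → P = 455
  (111/7, 0) → P = 3774/7
  (47/3, 1/3) → P = 549

The binding constraints are 4x + 7y = 65 and 7x + 4y = 111.
Solving simultaneously gives x = 47/3, y = 1/3.

x = 47/3, y = 1/3, maximum P = 549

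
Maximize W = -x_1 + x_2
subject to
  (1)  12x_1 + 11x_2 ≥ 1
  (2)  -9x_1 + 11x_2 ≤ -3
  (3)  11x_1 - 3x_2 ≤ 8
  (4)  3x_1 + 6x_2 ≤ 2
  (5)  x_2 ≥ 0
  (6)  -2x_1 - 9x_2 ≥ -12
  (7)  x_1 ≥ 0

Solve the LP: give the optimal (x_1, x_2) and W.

Vertices and W = -x_1 + x_2:
  (40/87, 3/29) → W = -31/87
  (1/3, 0) → W = -1/3
  (2/3, 0) → W = -2/3

x_1 = 1/3, x_2 = 0, maximum W = -1/3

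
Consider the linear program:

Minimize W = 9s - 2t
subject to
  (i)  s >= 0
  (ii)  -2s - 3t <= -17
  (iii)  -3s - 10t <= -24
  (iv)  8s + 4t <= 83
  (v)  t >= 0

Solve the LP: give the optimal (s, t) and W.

s = 0, t = 83/4, minimum W = -83/2

Feasible corners and W = 9s - 2t:
  (0, 17/3) → W = -34/3
  (0, 83/4) → W = -83/2
  (17/2, 0) → W = 153/2
  (83/8, 0) → W = 747/8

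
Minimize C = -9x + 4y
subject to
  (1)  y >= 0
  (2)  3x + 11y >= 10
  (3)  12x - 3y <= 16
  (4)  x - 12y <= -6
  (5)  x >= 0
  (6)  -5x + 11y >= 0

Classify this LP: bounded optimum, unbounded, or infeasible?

Corner points and C = -9x + 4y:
  (54/47, 28/47) → C = -374/47
  (0, 10/11) → C = 40/11
  (176/117, 80/117) → C = -1264/117
  (66/49, 30/49) → C = -474/49
The feasible region has finitely many vertices and no improving ray; the minimum is -1264/117 at (176/117, 80/117).

bounded optimum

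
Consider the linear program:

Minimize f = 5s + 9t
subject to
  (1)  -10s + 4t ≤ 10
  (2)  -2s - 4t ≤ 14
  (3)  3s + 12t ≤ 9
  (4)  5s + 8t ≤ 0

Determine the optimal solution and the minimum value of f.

Extreme points and f = 5s + 9t:
  (-2, -5/2) → f = -65/2
  (-4/5, 1/2) → f = 1/2
  (28, -35/2) → f = -35/2

At the optimal vertex, -10s + 4t = 10 and -2s - 4t = 14.
Solving simultaneously gives s = -2, t = -5/2.

s = -2, t = -5/2, minimum f = -65/2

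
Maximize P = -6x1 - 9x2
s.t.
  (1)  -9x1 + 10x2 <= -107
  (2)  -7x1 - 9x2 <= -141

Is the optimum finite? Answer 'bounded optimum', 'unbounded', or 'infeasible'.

From the feasible point (2373/151, 520/151), moving in the direction (9, -7) keeps every constraint satisfied while P increases without bound.

unbounded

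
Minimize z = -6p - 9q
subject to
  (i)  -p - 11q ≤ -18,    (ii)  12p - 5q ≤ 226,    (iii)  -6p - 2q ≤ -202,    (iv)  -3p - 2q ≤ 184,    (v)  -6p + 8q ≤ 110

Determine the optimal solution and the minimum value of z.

Feasible corners and z = -6p - 9q:
  (731/27, 178/9) → z = -3064/9
  (393/11, 446/11) → z = -6372/11
  (349/15, 156/5) → z = -2102/5

The optimum lies where 12p - 5q = 226 and -6p + 8q = 110.
Solving simultaneously gives p = 393/11, q = 446/11.

p = 393/11, q = 446/11, minimum z = -6372/11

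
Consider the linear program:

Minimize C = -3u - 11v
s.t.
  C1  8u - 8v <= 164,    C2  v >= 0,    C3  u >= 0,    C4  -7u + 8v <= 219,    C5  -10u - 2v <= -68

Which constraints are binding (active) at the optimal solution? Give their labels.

C1 and C4

Vertices and C = -3u - 11v:
  (41/2, 0) → C = -123/2
  (383, 725/2) → C = -10273/2
  (34/5, 0) → C = -102/5
  (53/47, 1333/47) → C = -14822/47

The minimum is at (383, 725/2). Substituting into each constraint, equality holds for C1 and C4; the remaining constraints have slack.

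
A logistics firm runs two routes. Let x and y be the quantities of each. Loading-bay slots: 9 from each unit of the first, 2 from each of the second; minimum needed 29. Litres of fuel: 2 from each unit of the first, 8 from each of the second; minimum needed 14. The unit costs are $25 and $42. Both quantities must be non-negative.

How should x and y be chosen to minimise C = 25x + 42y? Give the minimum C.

x = 3, y = 1, minimum C = 117

The feasible region is unbounded (it extends along (0, 1), (1, 0)), but C strictly increases along every unbounded feasible direction, so there is no improving ray and the minimum is attained at a vertex.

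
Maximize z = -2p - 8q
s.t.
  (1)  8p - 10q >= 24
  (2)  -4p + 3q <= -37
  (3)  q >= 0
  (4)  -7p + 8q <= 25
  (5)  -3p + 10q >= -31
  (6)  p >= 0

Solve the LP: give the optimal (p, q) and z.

p = 37/4, q = 0, maximum z = -37/2

Feasible corners and z = -2p - 8q:
  (149/8, 25/2) → z = -549/4
  (37/4, 0) → z = -37/2
  (31/3, 0) → z = -62/3
The feasible region is unbounded (it extends along (5, 4), (10, 3)), but z strictly decreases along every unbounded feasible direction, so there is no improving ray and the maximum is attained at a vertex.

The binding constraints are -4p + 3q = -37 and q = 0.
Solving simultaneously gives p = 37/4, q = 0.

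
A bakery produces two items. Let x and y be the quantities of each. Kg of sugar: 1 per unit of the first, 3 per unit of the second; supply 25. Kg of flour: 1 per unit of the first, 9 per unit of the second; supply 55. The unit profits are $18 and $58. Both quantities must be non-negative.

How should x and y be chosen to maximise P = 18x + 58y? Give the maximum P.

Vertices and P = 18x + 58y:
  (0, 0) → P = 0
  (0, 55/9) → P = 3190/9
  (25, 0) → P = 450
  (10, 5) → P = 470

The optimum lies where x + 3y = 25 and x + 9y = 55.
Solving simultaneously gives x = 10, y = 5.

x = 10, y = 5, maximum P = 470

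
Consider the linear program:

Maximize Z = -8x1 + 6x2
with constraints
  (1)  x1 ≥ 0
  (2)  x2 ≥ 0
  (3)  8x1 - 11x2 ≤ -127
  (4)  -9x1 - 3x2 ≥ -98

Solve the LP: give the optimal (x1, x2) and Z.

x1 = 0, x2 = 98/3, maximum Z = 196

Corner points and Z = -8x1 + 6x2:
  (0, 127/11) → Z = 762/11
  (0, 98/3) → Z = 196
  (17/3, 47/3) → Z = 146/3

The optimum lies where x1 = 0 and -9x1 - 3x2 = -98.
Solving simultaneously gives x1 = 0, x2 = 98/3.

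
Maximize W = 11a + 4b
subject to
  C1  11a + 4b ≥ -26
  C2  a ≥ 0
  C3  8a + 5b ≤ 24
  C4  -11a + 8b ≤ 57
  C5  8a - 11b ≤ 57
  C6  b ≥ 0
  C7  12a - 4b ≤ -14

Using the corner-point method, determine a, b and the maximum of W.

a = 13/46, b = 100/23, maximum W = 41/2

Corner points and W = 11a + 4b:
  (0, 24/5) → W = 96/5
  (0, 7/2) → W = 14
  (13/46, 100/23) → W = 41/2

The binding constraints are 8a + 5b = 24 and 12a - 4b = -14.
Solving simultaneously gives a = 13/46, b = 100/23.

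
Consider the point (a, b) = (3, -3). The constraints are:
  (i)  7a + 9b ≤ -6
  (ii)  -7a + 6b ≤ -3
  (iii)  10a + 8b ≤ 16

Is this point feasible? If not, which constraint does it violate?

feasible

(i): -6 ≤ -6 ✓
(ii): -39 ≤ -3 ✓
(iii): 6 ≤ 16 ✓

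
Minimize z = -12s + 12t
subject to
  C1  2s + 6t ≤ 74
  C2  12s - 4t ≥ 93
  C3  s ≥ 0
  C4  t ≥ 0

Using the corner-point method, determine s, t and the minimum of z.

Feasible corners and z = -12s + 12t:
  (427/40, 351/40) → z = -114/5
  (37, 0) → z = -444
  (31/4, 0) → z = -93

The binding constraints are 2s + 6t = 74 and t = 0.
Solving simultaneously gives s = 37, t = 0.

s = 37, t = 0, minimum z = -444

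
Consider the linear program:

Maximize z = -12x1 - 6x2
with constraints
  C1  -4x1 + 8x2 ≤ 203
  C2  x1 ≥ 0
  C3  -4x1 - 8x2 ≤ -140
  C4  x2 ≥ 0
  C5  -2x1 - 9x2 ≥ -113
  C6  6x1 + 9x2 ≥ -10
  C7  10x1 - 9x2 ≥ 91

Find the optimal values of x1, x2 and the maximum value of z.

Corner points and z = -12x1 - 6x2:
  (35, 0) → z = -420
  (89/5, 43/5) → z = -1326/5
  (113/2, 0) → z = -678

The optimum lies where -4x1 - 8x2 = -140 and -2x1 - 9x2 = -113.
Solving simultaneously gives x1 = 89/5, x2 = 43/5.

x1 = 89/5, x2 = 43/5, maximum z = -1326/5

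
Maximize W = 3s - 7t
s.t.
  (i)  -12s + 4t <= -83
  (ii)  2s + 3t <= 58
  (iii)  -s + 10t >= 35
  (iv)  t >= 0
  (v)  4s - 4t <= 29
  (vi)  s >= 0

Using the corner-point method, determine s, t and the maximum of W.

s = 215/18, t = 169/36, maximum W = 107/36

Vertices and W = 3s - 7t:
  (481/44, 265/22) → W = -2267/44
  (485/58, 503/116) → W = -611/116
  (319/20, 87/10) → W = -261/20
  (215/18, 169/36) → W = 107/36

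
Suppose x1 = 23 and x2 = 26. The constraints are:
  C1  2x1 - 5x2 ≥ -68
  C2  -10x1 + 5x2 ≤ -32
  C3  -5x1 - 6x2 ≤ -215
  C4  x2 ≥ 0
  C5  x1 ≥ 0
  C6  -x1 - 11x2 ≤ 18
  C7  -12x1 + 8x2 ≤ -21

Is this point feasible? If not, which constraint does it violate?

Constraint C1: 2x1 - 5x2 = -84, which is not ≥ -68. All other constraints are satisfied.

not feasible — violates C1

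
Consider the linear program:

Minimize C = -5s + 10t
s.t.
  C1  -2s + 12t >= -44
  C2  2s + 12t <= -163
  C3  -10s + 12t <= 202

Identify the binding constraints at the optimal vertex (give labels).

C1 and C2

Extreme points and C = -5s + 10t:
  (-119/4, -69/8) → C = 125/2
  (-123/4, -211/24) → C = 395/6
  (-365/12, -613/72) → C = 1205/18

The minimum is at (-119/4, -69/8). Substituting into each constraint, equality holds for C1 and C2; the remaining constraints have slack.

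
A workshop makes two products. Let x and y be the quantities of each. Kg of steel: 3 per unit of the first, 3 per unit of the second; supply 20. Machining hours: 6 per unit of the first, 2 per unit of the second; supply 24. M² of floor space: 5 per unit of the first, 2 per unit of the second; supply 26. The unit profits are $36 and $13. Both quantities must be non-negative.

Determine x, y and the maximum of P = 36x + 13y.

x = 8/3, y = 4, maximum P = 148

Corner points and P = 36x + 13y:
  (0, 0) → P = 0
  (0, 20/3) → P = 260/3
  (4, 0) → P = 144
  (8/3, 4) → P = 148

At the optimal vertex, 3x + 3y = 20 and 6x + 2y = 24.
Solving simultaneously gives x = 8/3, y = 4.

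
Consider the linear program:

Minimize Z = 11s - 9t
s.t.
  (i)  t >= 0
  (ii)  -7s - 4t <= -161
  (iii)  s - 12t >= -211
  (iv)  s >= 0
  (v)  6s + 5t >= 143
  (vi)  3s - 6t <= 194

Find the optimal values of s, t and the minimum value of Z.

s = 136/11, t = 819/44, minimum Z = -1387/44

Vertices and Z = 11s - 9t:
  (143/6, 0) → Z = 1573/6
  (194/3, 0) → Z = 2134/3
  (136/11, 819/44) → Z = -1387/44
  (233/11, 35/11) → Z = 2248/11
  (599/5, 827/30) → Z = 10697/10

The binding constraints are -7s - 4t = -161 and s - 12t = -211.
Solving simultaneously gives s = 136/11, t = 819/44.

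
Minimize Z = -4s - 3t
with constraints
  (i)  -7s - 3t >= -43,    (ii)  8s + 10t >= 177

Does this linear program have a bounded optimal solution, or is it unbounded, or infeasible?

From the feasible point (-101/46, 895/46), moving in the direction (-3, 7) keeps every constraint satisfied while Z decreases without bound.

unbounded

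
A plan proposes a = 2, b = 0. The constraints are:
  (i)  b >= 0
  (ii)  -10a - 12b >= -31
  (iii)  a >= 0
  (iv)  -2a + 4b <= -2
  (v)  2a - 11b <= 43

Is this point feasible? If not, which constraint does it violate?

feasible

(i): 0 ≥ 0 ✓
(ii): -20 ≥ -31 ✓
(iii): 2 ≥ 0 ✓
(iv): -4 ≤ -2 ✓
(v): 4 ≤ 43 ✓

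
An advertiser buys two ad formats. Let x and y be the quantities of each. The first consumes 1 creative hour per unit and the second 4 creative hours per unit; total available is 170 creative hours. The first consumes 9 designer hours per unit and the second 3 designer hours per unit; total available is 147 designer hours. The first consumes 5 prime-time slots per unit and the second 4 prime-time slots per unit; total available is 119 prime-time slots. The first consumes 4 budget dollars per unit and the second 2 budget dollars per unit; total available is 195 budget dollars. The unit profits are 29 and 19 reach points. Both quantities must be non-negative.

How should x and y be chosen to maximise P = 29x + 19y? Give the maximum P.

At the optimal vertex, 9x + 3y = 147 and 5x + 4y = 119.
Solving simultaneously gives x = 11, y = 16.

x = 11, y = 16, maximum P = 623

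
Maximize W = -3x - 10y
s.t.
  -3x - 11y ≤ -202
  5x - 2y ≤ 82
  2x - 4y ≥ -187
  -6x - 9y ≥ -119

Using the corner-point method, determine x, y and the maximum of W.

x = -1249/34, y = 965/34, maximum W = -5903/34

At the optimal vertex, -3x - 11y = -202 and 2x - 4y = -187.
Solving simultaneously gives x = -1249/34, y = 965/34.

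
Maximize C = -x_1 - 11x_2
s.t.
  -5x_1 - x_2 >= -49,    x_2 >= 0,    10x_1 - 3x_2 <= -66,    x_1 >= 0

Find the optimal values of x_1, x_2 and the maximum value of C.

The optimum lies where 10x_1 - 3x_2 = -66 and x_1 = 0.
Solving simultaneously gives x_1 = 0, x_2 = 22.

x_1 = 0, x_2 = 22, maximum C = -242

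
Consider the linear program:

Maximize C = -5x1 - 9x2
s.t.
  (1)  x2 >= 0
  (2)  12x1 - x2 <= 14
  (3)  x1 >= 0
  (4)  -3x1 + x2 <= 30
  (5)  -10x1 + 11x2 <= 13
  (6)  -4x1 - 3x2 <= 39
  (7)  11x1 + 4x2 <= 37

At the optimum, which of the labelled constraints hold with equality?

Vertices and C = -5x1 - 9x2:
  (7/6, 0) → C = -35/6
  (0, 0) → C = 0
  (167/122, 148/61) → C = -3499/122
  (0, 13/11) → C = -117/11

The maximum is at (0, 0). Substituting into each constraint, equality holds for (1) and (3); the remaining constraints have slack.

(1) and (3)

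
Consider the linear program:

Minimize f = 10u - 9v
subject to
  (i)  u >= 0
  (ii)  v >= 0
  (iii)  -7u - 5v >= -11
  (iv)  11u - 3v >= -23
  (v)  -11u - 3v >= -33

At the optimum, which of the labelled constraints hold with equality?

(i) and (iii)

Extreme points and f = 10u - 9v:
  (0, 0) → f = 0
  (0, 11/5) → f = -99/5
  (11/7, 0) → f = 110/7

The minimum is at (0, 11/5). Substituting into each constraint, equality holds for (i) and (iii); the remaining constraints have slack.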